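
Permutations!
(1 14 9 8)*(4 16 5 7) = (1 14 9 8)(4 16 5 7) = [0, 14, 2, 3, 16, 7, 6, 4, 1, 8, 10, 11, 12, 13, 9, 15, 5]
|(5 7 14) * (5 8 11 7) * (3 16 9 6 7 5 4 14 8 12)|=|(3 16 9 6 7 8 11 5 4 14 12)|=11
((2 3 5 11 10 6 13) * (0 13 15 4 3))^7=((0 13 2)(3 5 11 10 6 15 4))^7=(15)(0 13 2)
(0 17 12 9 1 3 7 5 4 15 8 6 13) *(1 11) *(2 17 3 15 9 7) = [3, 15, 17, 2, 9, 4, 13, 5, 6, 11, 10, 1, 7, 0, 14, 8, 16, 12] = (0 3 2 17 12 7 5 4 9 11 1 15 8 6 13)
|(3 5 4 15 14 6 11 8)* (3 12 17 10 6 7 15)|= 6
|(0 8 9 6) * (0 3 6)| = 6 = |(0 8 9)(3 6)|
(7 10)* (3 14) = (3 14)(7 10) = [0, 1, 2, 14, 4, 5, 6, 10, 8, 9, 7, 11, 12, 13, 3]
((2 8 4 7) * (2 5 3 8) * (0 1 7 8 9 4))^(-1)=(0 8 4 9 3 5 7 1)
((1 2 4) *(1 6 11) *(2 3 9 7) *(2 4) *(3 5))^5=(1 4 3 11 7 5 6 9)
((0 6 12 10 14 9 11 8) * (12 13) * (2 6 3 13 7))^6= ((0 3 13 12 10 14 9 11 8)(2 6 7))^6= (0 9 12)(3 11 10)(8 14 13)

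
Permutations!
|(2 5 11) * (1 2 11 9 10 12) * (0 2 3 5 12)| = |(0 2 12 1 3 5 9 10)| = 8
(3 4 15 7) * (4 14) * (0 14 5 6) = (0 14 4 15 7 3 5 6) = [14, 1, 2, 5, 15, 6, 0, 3, 8, 9, 10, 11, 12, 13, 4, 7]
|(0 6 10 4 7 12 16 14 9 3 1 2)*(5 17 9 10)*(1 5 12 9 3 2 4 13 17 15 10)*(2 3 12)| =|(0 6 2)(1 4 7 9 3 5 15 10 13 17 12 16 14)| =39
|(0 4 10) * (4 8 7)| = |(0 8 7 4 10)| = 5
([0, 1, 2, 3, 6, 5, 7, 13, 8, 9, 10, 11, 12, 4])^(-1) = (4 13 7 6)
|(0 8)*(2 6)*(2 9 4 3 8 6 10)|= 6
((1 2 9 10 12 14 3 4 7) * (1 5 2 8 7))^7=((1 8 7 5 2 9 10 12 14 3 4))^7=(1 12 5 4 10 7 3 9 8 14 2)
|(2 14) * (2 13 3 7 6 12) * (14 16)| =|(2 16 14 13 3 7 6 12)| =8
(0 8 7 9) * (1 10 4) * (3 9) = (0 8 7 3 9)(1 10 4) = [8, 10, 2, 9, 1, 5, 6, 3, 7, 0, 4]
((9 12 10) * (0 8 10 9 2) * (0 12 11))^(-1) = ((0 8 10 2 12 9 11))^(-1) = (0 11 9 12 2 10 8)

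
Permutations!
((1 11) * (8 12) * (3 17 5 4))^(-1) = ((1 11)(3 17 5 4)(8 12))^(-1) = (1 11)(3 4 5 17)(8 12)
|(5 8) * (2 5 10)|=4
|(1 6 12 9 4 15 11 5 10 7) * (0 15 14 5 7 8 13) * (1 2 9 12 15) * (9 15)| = 20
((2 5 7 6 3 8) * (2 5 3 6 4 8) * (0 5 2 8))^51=((0 5 7 4)(2 3 8))^51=(8)(0 4 7 5)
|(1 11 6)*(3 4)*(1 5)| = |(1 11 6 5)(3 4)| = 4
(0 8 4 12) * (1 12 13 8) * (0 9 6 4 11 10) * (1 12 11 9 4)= (0 12 4 13 8 9 6 1 11 10)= [12, 11, 2, 3, 13, 5, 1, 7, 9, 6, 0, 10, 4, 8]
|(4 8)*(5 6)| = 2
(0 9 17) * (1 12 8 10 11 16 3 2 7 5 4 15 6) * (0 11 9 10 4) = (0 10 9 17 11 16 3 2 7 5)(1 12 8 4 15 6) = [10, 12, 7, 2, 15, 0, 1, 5, 4, 17, 9, 16, 8, 13, 14, 6, 3, 11]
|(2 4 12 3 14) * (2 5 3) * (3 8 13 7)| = |(2 4 12)(3 14 5 8 13 7)| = 6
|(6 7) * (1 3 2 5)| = 4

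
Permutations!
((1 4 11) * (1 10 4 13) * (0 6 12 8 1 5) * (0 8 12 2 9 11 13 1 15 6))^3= (2 10 5 6 11 13 15 9 4 8)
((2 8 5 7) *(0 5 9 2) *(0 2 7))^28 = ((0 5)(2 8 9 7))^28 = (9)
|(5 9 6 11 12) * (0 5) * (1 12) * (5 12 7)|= 6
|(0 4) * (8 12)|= |(0 4)(8 12)|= 2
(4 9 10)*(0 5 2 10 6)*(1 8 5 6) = [6, 8, 10, 3, 9, 2, 0, 7, 5, 1, 4] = (0 6)(1 8 5 2 10 4 9)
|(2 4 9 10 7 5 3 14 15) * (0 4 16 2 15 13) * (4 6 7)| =|(0 6 7 5 3 14 13)(2 16)(4 9 10)| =42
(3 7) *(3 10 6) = (3 7 10 6) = [0, 1, 2, 7, 4, 5, 3, 10, 8, 9, 6]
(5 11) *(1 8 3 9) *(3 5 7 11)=(1 8 5 3 9)(7 11)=[0, 8, 2, 9, 4, 3, 6, 11, 5, 1, 10, 7]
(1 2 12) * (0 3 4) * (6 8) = (0 3 4)(1 2 12)(6 8) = [3, 2, 12, 4, 0, 5, 8, 7, 6, 9, 10, 11, 1]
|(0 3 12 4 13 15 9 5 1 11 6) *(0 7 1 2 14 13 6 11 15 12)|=|(0 3)(1 15 9 5 2 14 13 12 4 6 7)|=22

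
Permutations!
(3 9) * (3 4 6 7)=(3 9 4 6 7)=[0, 1, 2, 9, 6, 5, 7, 3, 8, 4]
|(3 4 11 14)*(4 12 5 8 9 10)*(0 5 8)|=|(0 5)(3 12 8 9 10 4 11 14)|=8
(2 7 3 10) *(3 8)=(2 7 8 3 10)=[0, 1, 7, 10, 4, 5, 6, 8, 3, 9, 2]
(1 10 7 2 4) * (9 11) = (1 10 7 2 4)(9 11) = [0, 10, 4, 3, 1, 5, 6, 2, 8, 11, 7, 9]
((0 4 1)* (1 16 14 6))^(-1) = ((0 4 16 14 6 1))^(-1) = (0 1 6 14 16 4)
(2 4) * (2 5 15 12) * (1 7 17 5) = [0, 7, 4, 3, 1, 15, 6, 17, 8, 9, 10, 11, 2, 13, 14, 12, 16, 5] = (1 7 17 5 15 12 2 4)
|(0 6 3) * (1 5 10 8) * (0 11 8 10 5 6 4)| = 10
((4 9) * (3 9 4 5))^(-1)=((3 9 5))^(-1)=(3 5 9)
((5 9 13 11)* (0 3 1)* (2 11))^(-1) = (0 1 3)(2 13 9 5 11)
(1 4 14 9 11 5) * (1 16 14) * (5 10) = (1 4)(5 16 14 9 11 10) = [0, 4, 2, 3, 1, 16, 6, 7, 8, 11, 5, 10, 12, 13, 9, 15, 14]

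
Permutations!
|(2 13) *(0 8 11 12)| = 4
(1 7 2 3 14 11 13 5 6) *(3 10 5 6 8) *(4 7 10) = (1 10 5 8 3 14 11 13 6)(2 4 7) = [0, 10, 4, 14, 7, 8, 1, 2, 3, 9, 5, 13, 12, 6, 11]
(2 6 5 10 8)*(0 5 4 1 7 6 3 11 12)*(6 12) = (0 5 10 8 2 3 11 6 4 1 7 12) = [5, 7, 3, 11, 1, 10, 4, 12, 2, 9, 8, 6, 0]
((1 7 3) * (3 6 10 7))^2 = ((1 3)(6 10 7))^2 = (6 7 10)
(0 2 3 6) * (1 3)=(0 2 1 3 6)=[2, 3, 1, 6, 4, 5, 0]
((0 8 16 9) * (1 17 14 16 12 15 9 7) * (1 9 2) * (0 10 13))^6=(0 17 13 1 10 2 9 15 7 12 16 8 14)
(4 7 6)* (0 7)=(0 7 6 4)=[7, 1, 2, 3, 0, 5, 4, 6]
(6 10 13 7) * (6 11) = [0, 1, 2, 3, 4, 5, 10, 11, 8, 9, 13, 6, 12, 7] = (6 10 13 7 11)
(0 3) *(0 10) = (0 3 10) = [3, 1, 2, 10, 4, 5, 6, 7, 8, 9, 0]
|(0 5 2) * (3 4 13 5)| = 6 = |(0 3 4 13 5 2)|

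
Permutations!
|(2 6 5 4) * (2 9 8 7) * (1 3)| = 14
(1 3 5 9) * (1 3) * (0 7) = (0 7)(3 5 9) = [7, 1, 2, 5, 4, 9, 6, 0, 8, 3]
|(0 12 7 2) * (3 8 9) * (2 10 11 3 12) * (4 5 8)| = 18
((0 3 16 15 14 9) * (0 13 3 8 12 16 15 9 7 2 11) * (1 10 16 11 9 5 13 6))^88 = (1 13 7)(2 10 3)(5 14 6)(9 16 15)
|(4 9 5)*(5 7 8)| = 5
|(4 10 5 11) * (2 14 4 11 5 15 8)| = |(2 14 4 10 15 8)| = 6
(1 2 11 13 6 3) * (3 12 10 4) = (1 2 11 13 6 12 10 4 3) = [0, 2, 11, 1, 3, 5, 12, 7, 8, 9, 4, 13, 10, 6]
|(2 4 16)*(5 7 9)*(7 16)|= 6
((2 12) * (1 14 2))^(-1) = (1 12 2 14) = ((1 14 2 12))^(-1)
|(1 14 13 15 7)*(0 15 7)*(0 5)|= |(0 15 5)(1 14 13 7)|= 12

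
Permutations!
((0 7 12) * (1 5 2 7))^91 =((0 1 5 2 7 12))^91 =(0 1 5 2 7 12)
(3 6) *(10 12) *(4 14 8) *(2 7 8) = (2 7 8 4 14)(3 6)(10 12) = [0, 1, 7, 6, 14, 5, 3, 8, 4, 9, 12, 11, 10, 13, 2]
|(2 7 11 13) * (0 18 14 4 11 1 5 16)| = 11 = |(0 18 14 4 11 13 2 7 1 5 16)|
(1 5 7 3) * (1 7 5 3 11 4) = (1 3 7 11 4) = [0, 3, 2, 7, 1, 5, 6, 11, 8, 9, 10, 4]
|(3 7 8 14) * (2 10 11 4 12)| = 20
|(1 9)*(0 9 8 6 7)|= 6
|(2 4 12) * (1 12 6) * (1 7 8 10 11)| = 9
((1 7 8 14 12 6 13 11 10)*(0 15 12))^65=(0 14 8 7 1 10 11 13 6 12 15)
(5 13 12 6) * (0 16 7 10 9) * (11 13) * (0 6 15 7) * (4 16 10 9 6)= (0 10 6 5 11 13 12 15 7 9 4 16)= [10, 1, 2, 3, 16, 11, 5, 9, 8, 4, 6, 13, 15, 12, 14, 7, 0]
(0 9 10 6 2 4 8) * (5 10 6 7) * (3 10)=(0 9 6 2 4 8)(3 10 7 5)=[9, 1, 4, 10, 8, 3, 2, 5, 0, 6, 7]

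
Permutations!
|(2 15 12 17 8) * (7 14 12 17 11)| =4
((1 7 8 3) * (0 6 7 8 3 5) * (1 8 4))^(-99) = ((0 6 7 3 8 5)(1 4))^(-99) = (0 3)(1 4)(5 7)(6 8)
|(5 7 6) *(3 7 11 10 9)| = |(3 7 6 5 11 10 9)| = 7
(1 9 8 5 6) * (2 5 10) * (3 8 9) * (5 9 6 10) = (1 3 8 5 10 2 9 6) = [0, 3, 9, 8, 4, 10, 1, 7, 5, 6, 2]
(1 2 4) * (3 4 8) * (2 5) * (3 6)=(1 5 2 8 6 3 4)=[0, 5, 8, 4, 1, 2, 3, 7, 6]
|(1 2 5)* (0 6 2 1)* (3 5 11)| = |(0 6 2 11 3 5)| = 6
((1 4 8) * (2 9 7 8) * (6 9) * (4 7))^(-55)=(1 8 7)(2 6 9 4)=((1 7 8)(2 6 9 4))^(-55)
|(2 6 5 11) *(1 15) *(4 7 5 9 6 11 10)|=4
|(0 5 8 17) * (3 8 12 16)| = |(0 5 12 16 3 8 17)| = 7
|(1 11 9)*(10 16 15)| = |(1 11 9)(10 16 15)| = 3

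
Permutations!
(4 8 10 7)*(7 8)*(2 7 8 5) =(2 7 4 8 10 5) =[0, 1, 7, 3, 8, 2, 6, 4, 10, 9, 5]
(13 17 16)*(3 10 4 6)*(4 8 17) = (3 10 8 17 16 13 4 6) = [0, 1, 2, 10, 6, 5, 3, 7, 17, 9, 8, 11, 12, 4, 14, 15, 13, 16]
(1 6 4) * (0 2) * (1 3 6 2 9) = (0 9 1 2)(3 6 4) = [9, 2, 0, 6, 3, 5, 4, 7, 8, 1]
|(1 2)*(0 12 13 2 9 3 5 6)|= |(0 12 13 2 1 9 3 5 6)|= 9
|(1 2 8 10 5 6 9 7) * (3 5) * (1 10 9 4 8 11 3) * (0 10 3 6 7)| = |(0 10 1 2 11 6 4 8 9)(3 5 7)| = 9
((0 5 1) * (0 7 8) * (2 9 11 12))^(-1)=((0 5 1 7 8)(2 9 11 12))^(-1)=(0 8 7 1 5)(2 12 11 9)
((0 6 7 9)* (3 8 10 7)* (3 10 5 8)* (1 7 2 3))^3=(0 2 7 6 3 9 10 1)(5 8)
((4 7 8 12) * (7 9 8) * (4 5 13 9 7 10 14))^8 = (14)(5 8 13 12 9)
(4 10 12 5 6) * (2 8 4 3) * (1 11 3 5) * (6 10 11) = (1 6 5 10 12)(2 8 4 11 3) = [0, 6, 8, 2, 11, 10, 5, 7, 4, 9, 12, 3, 1]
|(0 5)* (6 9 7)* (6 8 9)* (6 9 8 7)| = 2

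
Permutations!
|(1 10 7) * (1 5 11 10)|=4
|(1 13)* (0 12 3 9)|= |(0 12 3 9)(1 13)|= 4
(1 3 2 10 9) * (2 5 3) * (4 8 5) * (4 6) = (1 2 10 9)(3 6 4 8 5) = [0, 2, 10, 6, 8, 3, 4, 7, 5, 1, 9]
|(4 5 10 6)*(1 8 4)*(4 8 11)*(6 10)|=|(1 11 4 5 6)|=5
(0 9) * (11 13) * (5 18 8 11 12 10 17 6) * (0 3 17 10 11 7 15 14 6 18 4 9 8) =(0 8 7 15 14 6 5 4 9 3 17 18)(11 13 12) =[8, 1, 2, 17, 9, 4, 5, 15, 7, 3, 10, 13, 11, 12, 6, 14, 16, 18, 0]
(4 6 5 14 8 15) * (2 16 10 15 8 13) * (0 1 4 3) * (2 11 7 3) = (0 1 4 6 5 14 13 11 7 3)(2 16 10 15) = [1, 4, 16, 0, 6, 14, 5, 3, 8, 9, 15, 7, 12, 11, 13, 2, 10]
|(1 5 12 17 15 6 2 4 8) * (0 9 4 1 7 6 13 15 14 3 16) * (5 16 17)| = |(0 9 4 8 7 6 2 1 16)(3 17 14)(5 12)(13 15)| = 18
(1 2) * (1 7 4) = [0, 2, 7, 3, 1, 5, 6, 4] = (1 2 7 4)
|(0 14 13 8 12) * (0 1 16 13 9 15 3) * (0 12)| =|(0 14 9 15 3 12 1 16 13 8)| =10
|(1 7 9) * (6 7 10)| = |(1 10 6 7 9)| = 5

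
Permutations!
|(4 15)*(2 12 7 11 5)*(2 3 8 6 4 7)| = |(2 12)(3 8 6 4 15 7 11 5)| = 8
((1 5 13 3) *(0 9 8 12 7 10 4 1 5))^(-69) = (13)(0 12 4 9 7 1 8 10)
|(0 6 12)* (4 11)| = 6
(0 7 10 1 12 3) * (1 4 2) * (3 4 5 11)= [7, 12, 1, 0, 2, 11, 6, 10, 8, 9, 5, 3, 4]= (0 7 10 5 11 3)(1 12 4 2)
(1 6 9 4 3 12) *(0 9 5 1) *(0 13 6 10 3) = (0 9 4)(1 10 3 12 13 6 5) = [9, 10, 2, 12, 0, 1, 5, 7, 8, 4, 3, 11, 13, 6]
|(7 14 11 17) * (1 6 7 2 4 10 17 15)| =12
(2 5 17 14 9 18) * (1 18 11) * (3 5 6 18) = [0, 3, 6, 5, 4, 17, 18, 7, 8, 11, 10, 1, 12, 13, 9, 15, 16, 14, 2] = (1 3 5 17 14 9 11)(2 6 18)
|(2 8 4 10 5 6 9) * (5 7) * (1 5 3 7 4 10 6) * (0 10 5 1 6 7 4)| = 30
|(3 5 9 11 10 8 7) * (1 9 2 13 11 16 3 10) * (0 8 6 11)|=|(0 8 7 10 6 11 1 9 16 3 5 2 13)|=13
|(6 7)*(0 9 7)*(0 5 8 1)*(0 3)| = 8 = |(0 9 7 6 5 8 1 3)|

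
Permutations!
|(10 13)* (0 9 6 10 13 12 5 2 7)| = 8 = |(13)(0 9 6 10 12 5 2 7)|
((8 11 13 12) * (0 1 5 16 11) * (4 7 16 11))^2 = (0 5 13 8 1 11 12)(4 16 7)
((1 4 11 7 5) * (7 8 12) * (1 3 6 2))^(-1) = (1 2 6 3 5 7 12 8 11 4)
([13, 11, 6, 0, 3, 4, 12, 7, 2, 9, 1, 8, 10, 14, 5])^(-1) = (0 3 4 5 14 13)(1 10 12 6 2 8 11)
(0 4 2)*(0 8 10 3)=(0 4 2 8 10 3)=[4, 1, 8, 0, 2, 5, 6, 7, 10, 9, 3]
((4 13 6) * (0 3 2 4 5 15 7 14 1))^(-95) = ((0 3 2 4 13 6 5 15 7 14 1))^(-95) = (0 13 7 3 6 14 2 5 1 4 15)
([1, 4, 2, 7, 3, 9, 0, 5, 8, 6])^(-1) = [6, 0, 2, 4, 1, 7, 9, 3, 8, 5]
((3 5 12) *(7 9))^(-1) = ((3 5 12)(7 9))^(-1) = (3 12 5)(7 9)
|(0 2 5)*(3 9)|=|(0 2 5)(3 9)|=6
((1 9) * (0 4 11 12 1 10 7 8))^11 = (0 11 1 10 8 4 12 9 7)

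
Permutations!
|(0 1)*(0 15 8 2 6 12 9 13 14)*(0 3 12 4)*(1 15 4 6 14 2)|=|(0 15 8 1 4)(2 14 3 12 9 13)|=30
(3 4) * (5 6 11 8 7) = (3 4)(5 6 11 8 7) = [0, 1, 2, 4, 3, 6, 11, 5, 7, 9, 10, 8]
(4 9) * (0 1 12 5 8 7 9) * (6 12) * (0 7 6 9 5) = (0 1 9 4 7 5 8 6 12) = [1, 9, 2, 3, 7, 8, 12, 5, 6, 4, 10, 11, 0]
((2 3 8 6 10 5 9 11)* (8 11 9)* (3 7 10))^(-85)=(2 5 3 7 8 11 10 6)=((2 7 10 5 8 6 3 11))^(-85)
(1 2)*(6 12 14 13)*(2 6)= [0, 6, 1, 3, 4, 5, 12, 7, 8, 9, 10, 11, 14, 2, 13]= (1 6 12 14 13 2)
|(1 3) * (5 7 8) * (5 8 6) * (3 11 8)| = |(1 11 8 3)(5 7 6)| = 12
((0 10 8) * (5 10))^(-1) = (0 8 10 5)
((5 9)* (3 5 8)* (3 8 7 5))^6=(9)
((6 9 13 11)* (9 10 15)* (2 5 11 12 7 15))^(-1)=(2 10 6 11 5)(7 12 13 9 15)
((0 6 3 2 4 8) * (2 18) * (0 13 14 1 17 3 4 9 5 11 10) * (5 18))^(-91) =((0 6 4 8 13 14 1 17 3 5 11 10)(2 9 18))^(-91) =(0 14 11 8 3 6 1 10 13 5 4 17)(2 18 9)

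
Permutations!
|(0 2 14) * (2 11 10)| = 5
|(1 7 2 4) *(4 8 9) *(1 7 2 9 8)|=|(1 2)(4 7 9)|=6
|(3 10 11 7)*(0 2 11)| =|(0 2 11 7 3 10)| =6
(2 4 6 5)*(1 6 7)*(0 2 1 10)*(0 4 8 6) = (0 2 8 6 5 1)(4 7 10) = [2, 0, 8, 3, 7, 1, 5, 10, 6, 9, 4]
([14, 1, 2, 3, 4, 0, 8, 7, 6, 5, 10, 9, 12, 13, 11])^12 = (0 11 5 14 9)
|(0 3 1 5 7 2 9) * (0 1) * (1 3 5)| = 6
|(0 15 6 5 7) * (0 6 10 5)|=|(0 15 10 5 7 6)|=6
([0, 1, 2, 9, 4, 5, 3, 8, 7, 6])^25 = [0, 1, 2, 9, 4, 5, 3, 8, 7, 6]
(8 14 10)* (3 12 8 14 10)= (3 12 8 10 14)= [0, 1, 2, 12, 4, 5, 6, 7, 10, 9, 14, 11, 8, 13, 3]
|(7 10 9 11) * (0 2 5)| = 12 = |(0 2 5)(7 10 9 11)|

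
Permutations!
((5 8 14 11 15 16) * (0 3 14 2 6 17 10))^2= (0 14 15 5 2 17)(3 11 16 8 6 10)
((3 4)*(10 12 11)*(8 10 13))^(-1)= (3 4)(8 13 11 12 10)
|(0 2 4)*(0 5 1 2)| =|(1 2 4 5)| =4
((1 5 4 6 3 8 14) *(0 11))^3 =((0 11)(1 5 4 6 3 8 14))^3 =(0 11)(1 6 14 4 8 5 3)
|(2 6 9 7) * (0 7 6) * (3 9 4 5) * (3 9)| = 12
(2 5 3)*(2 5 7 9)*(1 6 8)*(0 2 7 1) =(0 2 1 6 8)(3 5)(7 9) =[2, 6, 1, 5, 4, 3, 8, 9, 0, 7]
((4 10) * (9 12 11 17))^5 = ((4 10)(9 12 11 17))^5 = (4 10)(9 12 11 17)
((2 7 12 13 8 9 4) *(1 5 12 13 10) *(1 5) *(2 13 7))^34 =((4 13 8 9)(5 12 10))^34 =(4 8)(5 12 10)(9 13)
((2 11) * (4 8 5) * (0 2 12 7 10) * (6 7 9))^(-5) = ((0 2 11 12 9 6 7 10)(4 8 5))^(-5) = (0 12 7 2 9 10 11 6)(4 8 5)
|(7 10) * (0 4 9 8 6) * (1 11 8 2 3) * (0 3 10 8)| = 11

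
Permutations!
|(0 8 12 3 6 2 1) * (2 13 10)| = 9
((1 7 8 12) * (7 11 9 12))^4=(12)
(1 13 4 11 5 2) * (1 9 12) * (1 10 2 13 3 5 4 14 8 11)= (1 3 5 13 14 8 11 4)(2 9 12 10)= [0, 3, 9, 5, 1, 13, 6, 7, 11, 12, 2, 4, 10, 14, 8]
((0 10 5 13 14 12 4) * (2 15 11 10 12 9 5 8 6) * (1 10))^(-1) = (0 4 12)(1 11 15 2 6 8 10)(5 9 14 13)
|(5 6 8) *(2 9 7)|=|(2 9 7)(5 6 8)|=3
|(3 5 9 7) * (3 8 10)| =|(3 5 9 7 8 10)| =6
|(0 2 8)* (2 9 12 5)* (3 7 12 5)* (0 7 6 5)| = 14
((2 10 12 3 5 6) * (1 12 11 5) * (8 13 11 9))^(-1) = (1 3 12)(2 6 5 11 13 8 9 10)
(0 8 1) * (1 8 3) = (8)(0 3 1) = [3, 0, 2, 1, 4, 5, 6, 7, 8]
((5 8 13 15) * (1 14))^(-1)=(1 14)(5 15 13 8)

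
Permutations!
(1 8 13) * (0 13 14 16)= (0 13 1 8 14 16)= [13, 8, 2, 3, 4, 5, 6, 7, 14, 9, 10, 11, 12, 1, 16, 15, 0]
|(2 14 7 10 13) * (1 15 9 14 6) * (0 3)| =|(0 3)(1 15 9 14 7 10 13 2 6)| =18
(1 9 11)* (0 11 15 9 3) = (0 11 1 3)(9 15) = [11, 3, 2, 0, 4, 5, 6, 7, 8, 15, 10, 1, 12, 13, 14, 9]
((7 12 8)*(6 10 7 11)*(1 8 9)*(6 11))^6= ((1 8 6 10 7 12 9))^6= (1 9 12 7 10 6 8)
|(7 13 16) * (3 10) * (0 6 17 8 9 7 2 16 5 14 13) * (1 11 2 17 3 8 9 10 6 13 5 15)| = |(0 13 15 1 11 2 16 17 9 7)(3 6)(5 14)(8 10)| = 10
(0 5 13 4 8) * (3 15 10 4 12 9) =[5, 1, 2, 15, 8, 13, 6, 7, 0, 3, 4, 11, 9, 12, 14, 10] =(0 5 13 12 9 3 15 10 4 8)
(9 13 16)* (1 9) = (1 9 13 16) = [0, 9, 2, 3, 4, 5, 6, 7, 8, 13, 10, 11, 12, 16, 14, 15, 1]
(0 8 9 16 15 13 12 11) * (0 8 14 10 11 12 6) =(0 14 10 11 8 9 16 15 13 6) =[14, 1, 2, 3, 4, 5, 0, 7, 9, 16, 11, 8, 12, 6, 10, 13, 15]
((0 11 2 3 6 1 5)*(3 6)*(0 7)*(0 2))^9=(0 11)(1 6 2 7 5)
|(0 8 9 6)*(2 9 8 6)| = |(0 6)(2 9)| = 2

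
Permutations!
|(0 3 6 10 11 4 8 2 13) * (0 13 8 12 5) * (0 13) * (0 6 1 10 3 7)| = |(0 7)(1 10 11 4 12 5 13 6 3)(2 8)| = 18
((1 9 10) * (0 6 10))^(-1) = ((0 6 10 1 9))^(-1) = (0 9 1 10 6)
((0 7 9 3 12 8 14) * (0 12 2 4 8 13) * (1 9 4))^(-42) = (14)(1 3)(2 9)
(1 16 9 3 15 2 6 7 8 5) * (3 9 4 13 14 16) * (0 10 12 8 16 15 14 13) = (0 10 12 8 5 1 3 14 15 2 6 7 16 4) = [10, 3, 6, 14, 0, 1, 7, 16, 5, 9, 12, 11, 8, 13, 15, 2, 4]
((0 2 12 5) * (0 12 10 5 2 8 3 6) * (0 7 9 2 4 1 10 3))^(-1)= ((0 8)(1 10 5 12 4)(2 3 6 7 9))^(-1)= (0 8)(1 4 12 5 10)(2 9 7 6 3)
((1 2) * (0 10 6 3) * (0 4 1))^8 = (0 10 6 3 4 1 2)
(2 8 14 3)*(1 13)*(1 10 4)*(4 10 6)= (1 13 6 4)(2 8 14 3)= [0, 13, 8, 2, 1, 5, 4, 7, 14, 9, 10, 11, 12, 6, 3]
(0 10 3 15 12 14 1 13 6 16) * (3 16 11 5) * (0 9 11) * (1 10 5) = (0 5 3 15 12 14 10 16 9 11 1 13 6) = [5, 13, 2, 15, 4, 3, 0, 7, 8, 11, 16, 1, 14, 6, 10, 12, 9]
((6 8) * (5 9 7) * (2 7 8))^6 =(9)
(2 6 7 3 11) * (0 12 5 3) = (0 12 5 3 11 2 6 7) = [12, 1, 6, 11, 4, 3, 7, 0, 8, 9, 10, 2, 5]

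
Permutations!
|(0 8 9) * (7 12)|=6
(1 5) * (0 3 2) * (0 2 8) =(0 3 8)(1 5) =[3, 5, 2, 8, 4, 1, 6, 7, 0]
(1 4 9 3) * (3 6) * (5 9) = (1 4 5 9 6 3) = [0, 4, 2, 1, 5, 9, 3, 7, 8, 6]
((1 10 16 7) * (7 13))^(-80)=((1 10 16 13 7))^(-80)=(16)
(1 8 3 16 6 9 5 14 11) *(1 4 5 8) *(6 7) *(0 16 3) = (0 16 7 6 9 8)(4 5 14 11) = [16, 1, 2, 3, 5, 14, 9, 6, 0, 8, 10, 4, 12, 13, 11, 15, 7]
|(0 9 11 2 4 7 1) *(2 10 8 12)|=|(0 9 11 10 8 12 2 4 7 1)|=10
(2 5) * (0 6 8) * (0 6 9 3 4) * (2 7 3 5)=(0 9 5 7 3 4)(6 8)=[9, 1, 2, 4, 0, 7, 8, 3, 6, 5]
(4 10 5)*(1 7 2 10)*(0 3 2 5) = (0 3 2 10)(1 7 5 4) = [3, 7, 10, 2, 1, 4, 6, 5, 8, 9, 0]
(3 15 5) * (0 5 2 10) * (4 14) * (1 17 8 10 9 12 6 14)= (0 5 3 15 2 9 12 6 14 4 1 17 8 10)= [5, 17, 9, 15, 1, 3, 14, 7, 10, 12, 0, 11, 6, 13, 4, 2, 16, 8]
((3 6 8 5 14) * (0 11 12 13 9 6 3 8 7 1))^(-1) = ((0 11 12 13 9 6 7 1)(5 14 8))^(-1) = (0 1 7 6 9 13 12 11)(5 8 14)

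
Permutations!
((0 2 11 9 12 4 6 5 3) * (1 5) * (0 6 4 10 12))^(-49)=((0 2 11 9)(1 5 3 6)(10 12))^(-49)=(0 9 11 2)(1 6 3 5)(10 12)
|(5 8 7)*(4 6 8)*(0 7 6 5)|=|(0 7)(4 5)(6 8)|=2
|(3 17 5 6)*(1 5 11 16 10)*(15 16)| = |(1 5 6 3 17 11 15 16 10)| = 9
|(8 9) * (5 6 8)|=|(5 6 8 9)|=4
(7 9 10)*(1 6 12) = (1 6 12)(7 9 10) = [0, 6, 2, 3, 4, 5, 12, 9, 8, 10, 7, 11, 1]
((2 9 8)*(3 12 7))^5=(2 8 9)(3 7 12)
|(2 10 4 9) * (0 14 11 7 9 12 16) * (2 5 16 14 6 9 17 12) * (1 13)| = |(0 6 9 5 16)(1 13)(2 10 4)(7 17 12 14 11)| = 30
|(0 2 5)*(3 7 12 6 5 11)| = |(0 2 11 3 7 12 6 5)| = 8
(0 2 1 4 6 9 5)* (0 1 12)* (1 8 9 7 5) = (0 2 12)(1 4 6 7 5 8 9) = [2, 4, 12, 3, 6, 8, 7, 5, 9, 1, 10, 11, 0]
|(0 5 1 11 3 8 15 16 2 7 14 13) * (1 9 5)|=|(0 1 11 3 8 15 16 2 7 14 13)(5 9)|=22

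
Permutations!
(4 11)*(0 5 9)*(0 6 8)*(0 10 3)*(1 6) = [5, 6, 2, 0, 11, 9, 8, 7, 10, 1, 3, 4] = (0 5 9 1 6 8 10 3)(4 11)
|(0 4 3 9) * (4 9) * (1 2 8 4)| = 10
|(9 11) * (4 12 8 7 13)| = 10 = |(4 12 8 7 13)(9 11)|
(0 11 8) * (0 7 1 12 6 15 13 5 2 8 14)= (0 11 14)(1 12 6 15 13 5 2 8 7)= [11, 12, 8, 3, 4, 2, 15, 1, 7, 9, 10, 14, 6, 5, 0, 13]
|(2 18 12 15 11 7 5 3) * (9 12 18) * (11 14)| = 9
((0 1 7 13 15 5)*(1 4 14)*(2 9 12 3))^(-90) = ((0 4 14 1 7 13 15 5)(2 9 12 3))^(-90) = (0 15 7 14)(1 4 5 13)(2 12)(3 9)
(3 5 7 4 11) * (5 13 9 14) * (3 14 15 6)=(3 13 9 15 6)(4 11 14 5 7)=[0, 1, 2, 13, 11, 7, 3, 4, 8, 15, 10, 14, 12, 9, 5, 6]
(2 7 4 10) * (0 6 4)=(0 6 4 10 2 7)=[6, 1, 7, 3, 10, 5, 4, 0, 8, 9, 2]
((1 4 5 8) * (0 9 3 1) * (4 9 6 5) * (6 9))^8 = (0 9 3 1 6 5 8)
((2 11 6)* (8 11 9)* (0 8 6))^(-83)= ((0 8 11)(2 9 6))^(-83)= (0 8 11)(2 9 6)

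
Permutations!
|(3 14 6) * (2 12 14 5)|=|(2 12 14 6 3 5)|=6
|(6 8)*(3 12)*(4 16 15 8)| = 10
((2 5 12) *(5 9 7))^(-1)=((2 9 7 5 12))^(-1)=(2 12 5 7 9)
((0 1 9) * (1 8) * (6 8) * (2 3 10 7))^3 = (0 1 6 9 8)(2 7 10 3)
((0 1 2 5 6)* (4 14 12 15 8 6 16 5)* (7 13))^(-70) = (16)(0 2 14 15 6 1 4 12 8)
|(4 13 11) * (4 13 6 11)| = |(4 6 11 13)| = 4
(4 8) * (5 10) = (4 8)(5 10) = [0, 1, 2, 3, 8, 10, 6, 7, 4, 9, 5]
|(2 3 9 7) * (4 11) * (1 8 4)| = |(1 8 4 11)(2 3 9 7)| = 4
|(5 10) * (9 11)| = 2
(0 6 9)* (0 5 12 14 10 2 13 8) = (0 6 9 5 12 14 10 2 13 8) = [6, 1, 13, 3, 4, 12, 9, 7, 0, 5, 2, 11, 14, 8, 10]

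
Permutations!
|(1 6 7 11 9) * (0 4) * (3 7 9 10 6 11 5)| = |(0 4)(1 11 10 6 9)(3 7 5)| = 30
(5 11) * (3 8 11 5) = (3 8 11) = [0, 1, 2, 8, 4, 5, 6, 7, 11, 9, 10, 3]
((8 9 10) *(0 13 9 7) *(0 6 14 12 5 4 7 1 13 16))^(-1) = ((0 16)(1 13 9 10 8)(4 7 6 14 12 5))^(-1) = (0 16)(1 8 10 9 13)(4 5 12 14 6 7)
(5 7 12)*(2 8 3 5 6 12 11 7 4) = (2 8 3 5 4)(6 12)(7 11) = [0, 1, 8, 5, 2, 4, 12, 11, 3, 9, 10, 7, 6]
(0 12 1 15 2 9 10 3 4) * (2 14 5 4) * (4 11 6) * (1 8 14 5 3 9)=[12, 15, 1, 2, 0, 11, 4, 7, 14, 10, 9, 6, 8, 13, 3, 5]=(0 12 8 14 3 2 1 15 5 11 6 4)(9 10)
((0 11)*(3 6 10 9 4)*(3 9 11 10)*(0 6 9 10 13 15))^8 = (0 15 13)(3 4 11)(6 9 10)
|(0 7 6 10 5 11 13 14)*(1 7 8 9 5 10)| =21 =|(0 8 9 5 11 13 14)(1 7 6)|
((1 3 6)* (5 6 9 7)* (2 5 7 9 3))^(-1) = (9)(1 6 5 2)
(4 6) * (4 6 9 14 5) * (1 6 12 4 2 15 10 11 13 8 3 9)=(1 6 12 4)(2 15 10 11 13 8 3 9 14 5)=[0, 6, 15, 9, 1, 2, 12, 7, 3, 14, 11, 13, 4, 8, 5, 10]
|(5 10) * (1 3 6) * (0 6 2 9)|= |(0 6 1 3 2 9)(5 10)|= 6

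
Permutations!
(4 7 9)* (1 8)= [0, 8, 2, 3, 7, 5, 6, 9, 1, 4]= (1 8)(4 7 9)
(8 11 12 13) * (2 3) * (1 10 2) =(1 10 2 3)(8 11 12 13) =[0, 10, 3, 1, 4, 5, 6, 7, 11, 9, 2, 12, 13, 8]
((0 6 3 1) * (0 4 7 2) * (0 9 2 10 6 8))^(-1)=((0 8)(1 4 7 10 6 3)(2 9))^(-1)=(0 8)(1 3 6 10 7 4)(2 9)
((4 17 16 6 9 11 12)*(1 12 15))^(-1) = ((1 12 4 17 16 6 9 11 15))^(-1) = (1 15 11 9 6 16 17 4 12)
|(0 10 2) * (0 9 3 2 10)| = |(10)(2 9 3)| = 3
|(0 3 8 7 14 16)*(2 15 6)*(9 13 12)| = |(0 3 8 7 14 16)(2 15 6)(9 13 12)| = 6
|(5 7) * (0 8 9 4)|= 4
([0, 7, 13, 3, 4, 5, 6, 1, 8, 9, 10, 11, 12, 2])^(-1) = [0, 7, 13, 3, 4, 5, 6, 1, 8, 9, 10, 11, 12, 2]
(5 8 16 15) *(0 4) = (0 4)(5 8 16 15) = [4, 1, 2, 3, 0, 8, 6, 7, 16, 9, 10, 11, 12, 13, 14, 5, 15]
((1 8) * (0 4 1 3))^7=((0 4 1 8 3))^7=(0 1 3 4 8)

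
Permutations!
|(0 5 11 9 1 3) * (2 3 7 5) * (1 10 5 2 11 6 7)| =9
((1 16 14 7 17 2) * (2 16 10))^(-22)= (1 2 10)(7 16)(14 17)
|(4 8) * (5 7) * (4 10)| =6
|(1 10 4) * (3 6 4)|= |(1 10 3 6 4)|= 5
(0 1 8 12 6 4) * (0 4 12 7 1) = [0, 8, 2, 3, 4, 5, 12, 1, 7, 9, 10, 11, 6] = (1 8 7)(6 12)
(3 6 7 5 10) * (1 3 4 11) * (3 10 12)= (1 10 4 11)(3 6 7 5 12)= [0, 10, 2, 6, 11, 12, 7, 5, 8, 9, 4, 1, 3]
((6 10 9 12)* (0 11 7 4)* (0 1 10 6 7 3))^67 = ((0 11 3)(1 10 9 12 7 4))^67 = (0 11 3)(1 10 9 12 7 4)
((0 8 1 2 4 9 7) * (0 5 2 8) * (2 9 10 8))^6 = ((1 2 4 10 8)(5 9 7))^6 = (1 2 4 10 8)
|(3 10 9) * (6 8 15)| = |(3 10 9)(6 8 15)| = 3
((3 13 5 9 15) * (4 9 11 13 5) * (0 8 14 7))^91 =(15)(0 7 14 8)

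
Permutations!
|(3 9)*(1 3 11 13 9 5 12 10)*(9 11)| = |(1 3 5 12 10)(11 13)| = 10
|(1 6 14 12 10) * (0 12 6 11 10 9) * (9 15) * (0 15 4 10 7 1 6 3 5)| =|(0 12 4 10 6 14 3 5)(1 11 7)(9 15)| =24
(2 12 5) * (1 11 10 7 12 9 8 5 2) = (1 11 10 7 12 2 9 8 5) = [0, 11, 9, 3, 4, 1, 6, 12, 5, 8, 7, 10, 2]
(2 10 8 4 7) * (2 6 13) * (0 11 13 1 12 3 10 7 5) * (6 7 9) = [11, 12, 9, 10, 5, 0, 1, 7, 4, 6, 8, 13, 3, 2] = (0 11 13 2 9 6 1 12 3 10 8 4 5)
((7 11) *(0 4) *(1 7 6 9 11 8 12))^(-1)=((0 4)(1 7 8 12)(6 9 11))^(-1)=(0 4)(1 12 8 7)(6 11 9)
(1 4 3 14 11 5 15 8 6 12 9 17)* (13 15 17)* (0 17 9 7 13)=(0 17 1 4 3 14 11 5 9)(6 12 7 13 15 8)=[17, 4, 2, 14, 3, 9, 12, 13, 6, 0, 10, 5, 7, 15, 11, 8, 16, 1]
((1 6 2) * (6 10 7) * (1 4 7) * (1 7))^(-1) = (1 4 2 6 7 10)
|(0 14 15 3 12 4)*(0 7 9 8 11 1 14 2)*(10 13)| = |(0 2)(1 14 15 3 12 4 7 9 8 11)(10 13)| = 10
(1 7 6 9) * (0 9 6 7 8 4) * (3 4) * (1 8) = (0 9 8 3 4) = [9, 1, 2, 4, 0, 5, 6, 7, 3, 8]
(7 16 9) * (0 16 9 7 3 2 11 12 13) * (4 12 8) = (0 16 7 9 3 2 11 8 4 12 13) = [16, 1, 11, 2, 12, 5, 6, 9, 4, 3, 10, 8, 13, 0, 14, 15, 7]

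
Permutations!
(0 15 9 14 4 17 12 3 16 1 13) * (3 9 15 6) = [6, 13, 2, 16, 17, 5, 3, 7, 8, 14, 10, 11, 9, 0, 4, 15, 1, 12] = (0 6 3 16 1 13)(4 17 12 9 14)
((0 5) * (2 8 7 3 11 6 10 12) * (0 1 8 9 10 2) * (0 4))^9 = ((0 5 1 8 7 3 11 6 2 9 10 12 4))^9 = (0 9 3 5 10 11 1 12 6 8 4 2 7)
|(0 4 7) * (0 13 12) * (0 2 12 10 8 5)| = 14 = |(0 4 7 13 10 8 5)(2 12)|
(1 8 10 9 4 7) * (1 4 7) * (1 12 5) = [0, 8, 2, 3, 12, 1, 6, 4, 10, 7, 9, 11, 5] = (1 8 10 9 7 4 12 5)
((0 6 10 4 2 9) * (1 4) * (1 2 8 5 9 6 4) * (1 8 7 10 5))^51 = ((0 4 7 10 2 6 5 9)(1 8))^51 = (0 10 5 4 2 9 7 6)(1 8)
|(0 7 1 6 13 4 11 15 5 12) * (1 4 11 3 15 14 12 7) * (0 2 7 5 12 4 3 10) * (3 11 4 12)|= 30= |(0 1 6 13 4 10)(2 7 11 14 12)(3 15)|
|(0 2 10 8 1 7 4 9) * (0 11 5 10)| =8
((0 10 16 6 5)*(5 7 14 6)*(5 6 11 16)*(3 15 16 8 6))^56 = (0 5 10)(3 16 15)(6 7 14 11 8)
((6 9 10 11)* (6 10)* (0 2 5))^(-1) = ((0 2 5)(6 9)(10 11))^(-1) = (0 5 2)(6 9)(10 11)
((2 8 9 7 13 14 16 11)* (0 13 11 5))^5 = (16)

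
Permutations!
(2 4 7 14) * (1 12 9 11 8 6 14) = [0, 12, 4, 3, 7, 5, 14, 1, 6, 11, 10, 8, 9, 13, 2] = (1 12 9 11 8 6 14 2 4 7)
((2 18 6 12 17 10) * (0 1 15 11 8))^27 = ((0 1 15 11 8)(2 18 6 12 17 10))^27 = (0 15 8 1 11)(2 12)(6 10)(17 18)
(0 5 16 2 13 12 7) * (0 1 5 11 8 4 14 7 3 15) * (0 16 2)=(0 11 8 4 14 7 1 5 2 13 12 3 15 16)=[11, 5, 13, 15, 14, 2, 6, 1, 4, 9, 10, 8, 3, 12, 7, 16, 0]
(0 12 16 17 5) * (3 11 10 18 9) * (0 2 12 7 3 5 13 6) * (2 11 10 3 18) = (0 7 18 9 5 11 3 10 2 12 16 17 13 6) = [7, 1, 12, 10, 4, 11, 0, 18, 8, 5, 2, 3, 16, 6, 14, 15, 17, 13, 9]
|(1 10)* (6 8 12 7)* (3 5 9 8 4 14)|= 18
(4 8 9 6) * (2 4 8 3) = [0, 1, 4, 2, 3, 5, 8, 7, 9, 6] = (2 4 3)(6 8 9)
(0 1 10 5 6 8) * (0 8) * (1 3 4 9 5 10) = [3, 1, 2, 4, 9, 6, 0, 7, 8, 5, 10] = (10)(0 3 4 9 5 6)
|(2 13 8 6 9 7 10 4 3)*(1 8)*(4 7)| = 8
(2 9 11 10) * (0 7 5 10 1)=(0 7 5 10 2 9 11 1)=[7, 0, 9, 3, 4, 10, 6, 5, 8, 11, 2, 1]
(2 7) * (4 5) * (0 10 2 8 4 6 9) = (0 10 2 7 8 4 5 6 9) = [10, 1, 7, 3, 5, 6, 9, 8, 4, 0, 2]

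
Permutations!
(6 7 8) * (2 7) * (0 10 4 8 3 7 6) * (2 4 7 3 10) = [2, 1, 6, 3, 8, 5, 4, 10, 0, 9, 7] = (0 2 6 4 8)(7 10)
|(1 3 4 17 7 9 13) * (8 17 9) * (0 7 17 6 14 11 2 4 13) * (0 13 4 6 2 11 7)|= |(17)(1 3 4 9 13)(2 6 14 7 8)|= 5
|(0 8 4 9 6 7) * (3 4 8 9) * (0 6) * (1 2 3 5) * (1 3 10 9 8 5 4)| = |(0 8 5 3 1 2 10 9)(6 7)| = 8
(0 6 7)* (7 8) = (0 6 8 7) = [6, 1, 2, 3, 4, 5, 8, 0, 7]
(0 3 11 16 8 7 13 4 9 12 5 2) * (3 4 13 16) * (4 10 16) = (0 10 16 8 7 4 9 12 5 2)(3 11) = [10, 1, 0, 11, 9, 2, 6, 4, 7, 12, 16, 3, 5, 13, 14, 15, 8]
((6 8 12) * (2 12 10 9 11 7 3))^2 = (2 6 10 11 3 12 8 9 7)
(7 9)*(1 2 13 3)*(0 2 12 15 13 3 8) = (0 2 3 1 12 15 13 8)(7 9) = [2, 12, 3, 1, 4, 5, 6, 9, 0, 7, 10, 11, 15, 8, 14, 13]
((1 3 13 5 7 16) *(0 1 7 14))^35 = (0 14 5 13 3 1)(7 16)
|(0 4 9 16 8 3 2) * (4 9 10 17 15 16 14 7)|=|(0 9 14 7 4 10 17 15 16 8 3 2)|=12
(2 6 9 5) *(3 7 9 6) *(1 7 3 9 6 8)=(1 7 6 8)(2 9 5)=[0, 7, 9, 3, 4, 2, 8, 6, 1, 5]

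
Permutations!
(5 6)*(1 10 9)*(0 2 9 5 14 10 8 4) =(0 2 9 1 8 4)(5 6 14 10) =[2, 8, 9, 3, 0, 6, 14, 7, 4, 1, 5, 11, 12, 13, 10]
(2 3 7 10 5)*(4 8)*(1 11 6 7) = (1 11 6 7 10 5 2 3)(4 8) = [0, 11, 3, 1, 8, 2, 7, 10, 4, 9, 5, 6]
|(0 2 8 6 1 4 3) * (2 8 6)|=7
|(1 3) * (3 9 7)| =|(1 9 7 3)| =4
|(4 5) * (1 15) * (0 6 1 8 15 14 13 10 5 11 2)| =|(0 6 1 14 13 10 5 4 11 2)(8 15)| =10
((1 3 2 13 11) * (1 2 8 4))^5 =((1 3 8 4)(2 13 11))^5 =(1 3 8 4)(2 11 13)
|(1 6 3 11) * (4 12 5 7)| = |(1 6 3 11)(4 12 5 7)| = 4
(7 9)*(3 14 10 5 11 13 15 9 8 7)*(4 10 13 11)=(3 14 13 15 9)(4 10 5)(7 8)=[0, 1, 2, 14, 10, 4, 6, 8, 7, 3, 5, 11, 12, 15, 13, 9]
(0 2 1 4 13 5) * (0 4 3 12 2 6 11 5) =[6, 3, 1, 12, 13, 4, 11, 7, 8, 9, 10, 5, 2, 0] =(0 6 11 5 4 13)(1 3 12 2)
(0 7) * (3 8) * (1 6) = (0 7)(1 6)(3 8) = [7, 6, 2, 8, 4, 5, 1, 0, 3]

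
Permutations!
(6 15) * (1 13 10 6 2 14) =(1 13 10 6 15 2 14) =[0, 13, 14, 3, 4, 5, 15, 7, 8, 9, 6, 11, 12, 10, 1, 2]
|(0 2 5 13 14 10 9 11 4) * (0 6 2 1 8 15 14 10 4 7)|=|(0 1 8 15 14 4 6 2 5 13 10 9 11 7)|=14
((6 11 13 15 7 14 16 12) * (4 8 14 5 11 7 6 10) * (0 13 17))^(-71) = (0 13 15 6 7 5 11 17)(4 8 14 16 12 10)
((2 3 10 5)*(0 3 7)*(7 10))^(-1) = ((0 3 7)(2 10 5))^(-1) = (0 7 3)(2 5 10)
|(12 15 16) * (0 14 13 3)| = |(0 14 13 3)(12 15 16)| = 12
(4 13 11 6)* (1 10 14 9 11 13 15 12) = (1 10 14 9 11 6 4 15 12) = [0, 10, 2, 3, 15, 5, 4, 7, 8, 11, 14, 6, 1, 13, 9, 12]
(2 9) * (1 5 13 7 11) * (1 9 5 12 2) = (1 12 2 5 13 7 11 9) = [0, 12, 5, 3, 4, 13, 6, 11, 8, 1, 10, 9, 2, 7]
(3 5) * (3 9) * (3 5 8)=(3 8)(5 9)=[0, 1, 2, 8, 4, 9, 6, 7, 3, 5]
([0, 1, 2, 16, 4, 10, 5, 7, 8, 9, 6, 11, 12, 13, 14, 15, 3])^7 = (3 16)(5 10 6)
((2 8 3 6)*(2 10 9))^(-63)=(2 6)(3 9)(8 10)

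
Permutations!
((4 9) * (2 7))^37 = (2 7)(4 9)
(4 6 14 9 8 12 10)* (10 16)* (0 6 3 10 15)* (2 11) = [6, 1, 11, 10, 3, 5, 14, 7, 12, 8, 4, 2, 16, 13, 9, 0, 15] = (0 6 14 9 8 12 16 15)(2 11)(3 10 4)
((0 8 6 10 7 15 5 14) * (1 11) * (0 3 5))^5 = (0 15 7 10 6 8)(1 11)(3 14 5)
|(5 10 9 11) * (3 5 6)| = |(3 5 10 9 11 6)| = 6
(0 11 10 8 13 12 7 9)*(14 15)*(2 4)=(0 11 10 8 13 12 7 9)(2 4)(14 15)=[11, 1, 4, 3, 2, 5, 6, 9, 13, 0, 8, 10, 7, 12, 15, 14]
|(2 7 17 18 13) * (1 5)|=10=|(1 5)(2 7 17 18 13)|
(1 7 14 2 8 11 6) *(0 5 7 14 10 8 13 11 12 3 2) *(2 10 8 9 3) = (0 5 7 8 12 2 13 11 6 1 14)(3 10 9) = [5, 14, 13, 10, 4, 7, 1, 8, 12, 3, 9, 6, 2, 11, 0]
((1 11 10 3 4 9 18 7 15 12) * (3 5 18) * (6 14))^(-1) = ((1 11 10 5 18 7 15 12)(3 4 9)(6 14))^(-1) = (1 12 15 7 18 5 10 11)(3 9 4)(6 14)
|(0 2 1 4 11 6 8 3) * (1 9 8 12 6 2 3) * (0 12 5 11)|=|(0 3 12 6 5 11 2 9 8 1 4)|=11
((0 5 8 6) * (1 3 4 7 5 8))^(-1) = ((0 8 6)(1 3 4 7 5))^(-1) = (0 6 8)(1 5 7 4 3)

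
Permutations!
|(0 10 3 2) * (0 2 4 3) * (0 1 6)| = 4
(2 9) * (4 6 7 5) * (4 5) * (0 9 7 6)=(0 9 2 7 4)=[9, 1, 7, 3, 0, 5, 6, 4, 8, 2]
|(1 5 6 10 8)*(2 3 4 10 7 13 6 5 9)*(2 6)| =|(1 9 6 7 13 2 3 4 10 8)| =10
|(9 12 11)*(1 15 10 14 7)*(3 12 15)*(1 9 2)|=5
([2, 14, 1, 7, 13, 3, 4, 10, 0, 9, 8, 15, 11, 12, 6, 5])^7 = [12, 15, 11, 14, 7, 1, 3, 6, 13, 9, 4, 0, 8, 10, 5, 2]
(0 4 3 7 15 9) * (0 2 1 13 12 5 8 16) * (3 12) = (0 4 12 5 8 16)(1 13 3 7 15 9 2) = [4, 13, 1, 7, 12, 8, 6, 15, 16, 2, 10, 11, 5, 3, 14, 9, 0]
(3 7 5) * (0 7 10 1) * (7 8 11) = (0 8 11 7 5 3 10 1) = [8, 0, 2, 10, 4, 3, 6, 5, 11, 9, 1, 7]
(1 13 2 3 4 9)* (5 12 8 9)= (1 13 2 3 4 5 12 8 9)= [0, 13, 3, 4, 5, 12, 6, 7, 9, 1, 10, 11, 8, 2]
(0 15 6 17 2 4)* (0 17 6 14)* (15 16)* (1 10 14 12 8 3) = (0 16 15 12 8 3 1 10 14)(2 4 17) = [16, 10, 4, 1, 17, 5, 6, 7, 3, 9, 14, 11, 8, 13, 0, 12, 15, 2]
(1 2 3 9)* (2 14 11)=[0, 14, 3, 9, 4, 5, 6, 7, 8, 1, 10, 2, 12, 13, 11]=(1 14 11 2 3 9)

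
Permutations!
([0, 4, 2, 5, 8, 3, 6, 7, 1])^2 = [0, 8, 2, 3, 1, 5, 6, 7, 4]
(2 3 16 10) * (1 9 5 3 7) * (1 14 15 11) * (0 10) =(0 10 2 7 14 15 11 1 9 5 3 16) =[10, 9, 7, 16, 4, 3, 6, 14, 8, 5, 2, 1, 12, 13, 15, 11, 0]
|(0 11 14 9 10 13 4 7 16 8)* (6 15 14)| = 12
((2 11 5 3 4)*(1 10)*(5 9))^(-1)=((1 10)(2 11 9 5 3 4))^(-1)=(1 10)(2 4 3 5 9 11)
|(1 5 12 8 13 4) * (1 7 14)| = |(1 5 12 8 13 4 7 14)| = 8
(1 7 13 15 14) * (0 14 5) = (0 14 1 7 13 15 5) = [14, 7, 2, 3, 4, 0, 6, 13, 8, 9, 10, 11, 12, 15, 1, 5]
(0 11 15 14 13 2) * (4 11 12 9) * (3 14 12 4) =(0 4 11 15 12 9 3 14 13 2) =[4, 1, 0, 14, 11, 5, 6, 7, 8, 3, 10, 15, 9, 2, 13, 12]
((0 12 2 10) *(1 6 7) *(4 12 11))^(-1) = ((0 11 4 12 2 10)(1 6 7))^(-1) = (0 10 2 12 4 11)(1 7 6)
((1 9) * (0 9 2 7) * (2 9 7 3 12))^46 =((0 7)(1 9)(2 3 12))^46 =(2 3 12)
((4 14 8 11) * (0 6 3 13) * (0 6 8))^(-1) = (0 14 4 11 8)(3 6 13) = ((0 8 11 4 14)(3 13 6))^(-1)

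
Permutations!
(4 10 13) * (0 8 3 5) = (0 8 3 5)(4 10 13) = [8, 1, 2, 5, 10, 0, 6, 7, 3, 9, 13, 11, 12, 4]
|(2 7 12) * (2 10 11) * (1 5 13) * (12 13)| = |(1 5 12 10 11 2 7 13)| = 8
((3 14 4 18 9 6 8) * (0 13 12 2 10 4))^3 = ((0 13 12 2 10 4 18 9 6 8 3 14))^3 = (0 2 18 8)(3 13 10 9)(4 6 14 12)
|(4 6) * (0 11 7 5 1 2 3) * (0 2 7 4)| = |(0 11 4 6)(1 7 5)(2 3)| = 12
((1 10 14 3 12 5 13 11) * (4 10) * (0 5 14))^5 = (0 4 11 5 10 1 13)(3 14 12)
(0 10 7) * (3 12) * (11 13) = [10, 1, 2, 12, 4, 5, 6, 0, 8, 9, 7, 13, 3, 11] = (0 10 7)(3 12)(11 13)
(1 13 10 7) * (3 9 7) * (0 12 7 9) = (0 12 7 1 13 10 3) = [12, 13, 2, 0, 4, 5, 6, 1, 8, 9, 3, 11, 7, 10]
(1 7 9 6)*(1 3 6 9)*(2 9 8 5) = (1 7)(2 9 8 5)(3 6) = [0, 7, 9, 6, 4, 2, 3, 1, 5, 8]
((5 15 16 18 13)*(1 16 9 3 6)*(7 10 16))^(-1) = (1 6 3 9 15 5 13 18 16 10 7)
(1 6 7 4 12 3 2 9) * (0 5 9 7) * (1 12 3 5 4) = [4, 6, 7, 2, 3, 9, 0, 1, 8, 12, 10, 11, 5] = (0 4 3 2 7 1 6)(5 9 12)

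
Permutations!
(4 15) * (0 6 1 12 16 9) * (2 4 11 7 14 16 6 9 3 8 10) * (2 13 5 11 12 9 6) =(0 6 1 9)(2 4 15 12)(3 8 10 13 5 11 7 14 16) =[6, 9, 4, 8, 15, 11, 1, 14, 10, 0, 13, 7, 2, 5, 16, 12, 3]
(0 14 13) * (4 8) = [14, 1, 2, 3, 8, 5, 6, 7, 4, 9, 10, 11, 12, 0, 13] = (0 14 13)(4 8)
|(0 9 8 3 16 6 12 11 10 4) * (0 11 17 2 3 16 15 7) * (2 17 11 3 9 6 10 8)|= |(17)(0 6 12 11 8 16 10 4 3 15 7)(2 9)|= 22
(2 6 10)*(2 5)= (2 6 10 5)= [0, 1, 6, 3, 4, 2, 10, 7, 8, 9, 5]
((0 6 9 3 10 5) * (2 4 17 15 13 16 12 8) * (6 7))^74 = ((0 7 6 9 3 10 5)(2 4 17 15 13 16 12 8))^74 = (0 3 7 10 6 5 9)(2 17 13 12)(4 15 16 8)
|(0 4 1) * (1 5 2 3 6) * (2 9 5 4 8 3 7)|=10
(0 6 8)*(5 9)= (0 6 8)(5 9)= [6, 1, 2, 3, 4, 9, 8, 7, 0, 5]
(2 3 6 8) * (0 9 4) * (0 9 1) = (0 1)(2 3 6 8)(4 9) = [1, 0, 3, 6, 9, 5, 8, 7, 2, 4]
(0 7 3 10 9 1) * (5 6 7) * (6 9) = [5, 0, 2, 10, 4, 9, 7, 3, 8, 1, 6] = (0 5 9 1)(3 10 6 7)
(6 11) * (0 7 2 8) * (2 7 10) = (0 10 2 8)(6 11) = [10, 1, 8, 3, 4, 5, 11, 7, 0, 9, 2, 6]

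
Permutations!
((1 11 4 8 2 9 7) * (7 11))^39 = ((1 7)(2 9 11 4 8))^39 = (1 7)(2 8 4 11 9)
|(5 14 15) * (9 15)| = 4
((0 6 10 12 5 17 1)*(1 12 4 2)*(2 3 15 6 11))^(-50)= ((0 11 2 1)(3 15 6 10 4)(5 17 12))^(-50)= (0 2)(1 11)(5 17 12)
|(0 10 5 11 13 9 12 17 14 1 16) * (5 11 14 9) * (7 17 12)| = 24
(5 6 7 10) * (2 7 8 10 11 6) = (2 7 11 6 8 10 5) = [0, 1, 7, 3, 4, 2, 8, 11, 10, 9, 5, 6]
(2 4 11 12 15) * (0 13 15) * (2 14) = [13, 1, 4, 3, 11, 5, 6, 7, 8, 9, 10, 12, 0, 15, 2, 14] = (0 13 15 14 2 4 11 12)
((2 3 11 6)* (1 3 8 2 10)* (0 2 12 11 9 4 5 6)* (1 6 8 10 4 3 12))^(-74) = ((0 2 10 6 4 5 8 1 12 11)(3 9))^(-74) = (0 8 10 12 4)(1 6 11 5 2)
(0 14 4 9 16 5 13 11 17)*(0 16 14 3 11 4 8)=[3, 1, 2, 11, 9, 13, 6, 7, 0, 14, 10, 17, 12, 4, 8, 15, 5, 16]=(0 3 11 17 16 5 13 4 9 14 8)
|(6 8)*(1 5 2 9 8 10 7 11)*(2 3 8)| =|(1 5 3 8 6 10 7 11)(2 9)| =8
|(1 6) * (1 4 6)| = 2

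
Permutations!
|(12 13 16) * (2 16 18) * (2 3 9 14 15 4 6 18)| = 28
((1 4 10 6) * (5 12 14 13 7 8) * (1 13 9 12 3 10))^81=(14)(1 4)(3 7 10 8 6 5 13)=((1 4)(3 10 6 13 7 8 5)(9 12 14))^81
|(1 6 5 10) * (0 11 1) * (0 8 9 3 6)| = |(0 11 1)(3 6 5 10 8 9)| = 6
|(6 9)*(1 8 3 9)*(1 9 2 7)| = 10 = |(1 8 3 2 7)(6 9)|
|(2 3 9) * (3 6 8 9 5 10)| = 12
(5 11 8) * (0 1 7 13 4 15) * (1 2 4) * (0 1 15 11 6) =(0 2 4 11 8 5 6)(1 7 13 15) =[2, 7, 4, 3, 11, 6, 0, 13, 5, 9, 10, 8, 12, 15, 14, 1]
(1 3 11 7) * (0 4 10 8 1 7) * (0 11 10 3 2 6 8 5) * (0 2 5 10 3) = (11)(0 4)(1 5 2 6 8) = [4, 5, 6, 3, 0, 2, 8, 7, 1, 9, 10, 11]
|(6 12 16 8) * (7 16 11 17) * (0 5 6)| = 9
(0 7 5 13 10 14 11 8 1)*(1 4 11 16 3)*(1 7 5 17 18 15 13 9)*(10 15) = [5, 0, 2, 7, 11, 9, 6, 17, 4, 1, 14, 8, 12, 15, 16, 13, 3, 18, 10] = (0 5 9 1)(3 7 17 18 10 14 16)(4 11 8)(13 15)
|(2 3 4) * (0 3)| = 4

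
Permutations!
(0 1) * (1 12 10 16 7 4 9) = (0 12 10 16 7 4 9 1) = [12, 0, 2, 3, 9, 5, 6, 4, 8, 1, 16, 11, 10, 13, 14, 15, 7]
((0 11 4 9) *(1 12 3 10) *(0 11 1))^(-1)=(0 10 3 12 1)(4 11 9)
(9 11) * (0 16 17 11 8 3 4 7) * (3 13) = (0 16 17 11 9 8 13 3 4 7) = [16, 1, 2, 4, 7, 5, 6, 0, 13, 8, 10, 9, 12, 3, 14, 15, 17, 11]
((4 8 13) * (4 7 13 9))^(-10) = ((4 8 9)(7 13))^(-10) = (13)(4 9 8)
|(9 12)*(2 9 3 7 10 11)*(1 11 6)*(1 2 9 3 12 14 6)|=|(1 11 9 14 6 2 3 7 10)|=9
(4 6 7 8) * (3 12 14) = (3 12 14)(4 6 7 8) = [0, 1, 2, 12, 6, 5, 7, 8, 4, 9, 10, 11, 14, 13, 3]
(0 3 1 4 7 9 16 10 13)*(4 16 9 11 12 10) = (0 3 1 16 4 7 11 12 10 13) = [3, 16, 2, 1, 7, 5, 6, 11, 8, 9, 13, 12, 10, 0, 14, 15, 4]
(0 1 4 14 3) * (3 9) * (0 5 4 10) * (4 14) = (0 1 10)(3 5 14 9) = [1, 10, 2, 5, 4, 14, 6, 7, 8, 3, 0, 11, 12, 13, 9]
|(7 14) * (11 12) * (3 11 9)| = |(3 11 12 9)(7 14)| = 4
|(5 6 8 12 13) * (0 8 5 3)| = |(0 8 12 13 3)(5 6)| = 10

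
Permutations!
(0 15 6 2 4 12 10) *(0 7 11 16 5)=[15, 1, 4, 3, 12, 0, 2, 11, 8, 9, 7, 16, 10, 13, 14, 6, 5]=(0 15 6 2 4 12 10 7 11 16 5)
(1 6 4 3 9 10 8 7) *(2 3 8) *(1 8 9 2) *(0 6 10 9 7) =[6, 10, 3, 2, 7, 5, 4, 8, 0, 9, 1] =(0 6 4 7 8)(1 10)(2 3)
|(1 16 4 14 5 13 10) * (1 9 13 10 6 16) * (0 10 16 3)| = |(0 10 9 13 6 3)(4 14 5 16)| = 12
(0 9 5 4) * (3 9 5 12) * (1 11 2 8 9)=(0 5 4)(1 11 2 8 9 12 3)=[5, 11, 8, 1, 0, 4, 6, 7, 9, 12, 10, 2, 3]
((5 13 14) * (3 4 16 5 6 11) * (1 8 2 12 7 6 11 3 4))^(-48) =(16)(1 8 2 12 7 6 3)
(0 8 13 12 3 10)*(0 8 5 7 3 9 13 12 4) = (0 5 7 3 10 8 12 9 13 4) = [5, 1, 2, 10, 0, 7, 6, 3, 12, 13, 8, 11, 9, 4]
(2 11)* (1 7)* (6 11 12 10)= (1 7)(2 12 10 6 11)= [0, 7, 12, 3, 4, 5, 11, 1, 8, 9, 6, 2, 10]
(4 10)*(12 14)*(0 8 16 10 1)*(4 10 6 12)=(0 8 16 6 12 14 4 1)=[8, 0, 2, 3, 1, 5, 12, 7, 16, 9, 10, 11, 14, 13, 4, 15, 6]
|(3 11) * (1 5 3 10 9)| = 6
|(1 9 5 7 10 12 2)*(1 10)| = 12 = |(1 9 5 7)(2 10 12)|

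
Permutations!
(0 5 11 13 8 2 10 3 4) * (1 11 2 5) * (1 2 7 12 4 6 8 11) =[2, 1, 10, 6, 0, 7, 8, 12, 5, 9, 3, 13, 4, 11] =(0 2 10 3 6 8 5 7 12 4)(11 13)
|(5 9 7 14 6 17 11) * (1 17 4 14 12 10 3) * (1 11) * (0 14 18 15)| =|(0 14 6 4 18 15)(1 17)(3 11 5 9 7 12 10)| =42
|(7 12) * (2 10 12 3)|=|(2 10 12 7 3)|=5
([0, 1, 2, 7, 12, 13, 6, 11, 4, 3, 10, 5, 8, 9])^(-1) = [0, 1, 2, 9, 8, 11, 6, 3, 12, 13, 10, 7, 4, 5]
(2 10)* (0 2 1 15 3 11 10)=[2, 15, 0, 11, 4, 5, 6, 7, 8, 9, 1, 10, 12, 13, 14, 3]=(0 2)(1 15 3 11 10)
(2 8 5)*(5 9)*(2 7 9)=(2 8)(5 7 9)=[0, 1, 8, 3, 4, 7, 6, 9, 2, 5]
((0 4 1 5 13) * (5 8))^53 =(0 13 5 8 1 4)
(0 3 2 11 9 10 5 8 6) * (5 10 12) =(0 3 2 11 9 12 5 8 6) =[3, 1, 11, 2, 4, 8, 0, 7, 6, 12, 10, 9, 5]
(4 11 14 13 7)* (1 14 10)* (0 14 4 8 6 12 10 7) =(0 14 13)(1 4 11 7 8 6 12 10) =[14, 4, 2, 3, 11, 5, 12, 8, 6, 9, 1, 7, 10, 0, 13]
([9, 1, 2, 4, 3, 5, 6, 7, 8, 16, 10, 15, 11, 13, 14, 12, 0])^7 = [9, 1, 2, 4, 3, 5, 6, 7, 8, 16, 10, 15, 11, 13, 14, 12, 0]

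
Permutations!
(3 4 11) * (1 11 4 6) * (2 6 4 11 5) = (1 5 2 6)(3 4 11) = [0, 5, 6, 4, 11, 2, 1, 7, 8, 9, 10, 3]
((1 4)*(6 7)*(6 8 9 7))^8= (7 9 8)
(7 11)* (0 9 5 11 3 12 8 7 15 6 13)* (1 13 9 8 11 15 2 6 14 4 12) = (0 8 7 3 1 13)(2 6 9 5 15 14 4 12 11) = [8, 13, 6, 1, 12, 15, 9, 3, 7, 5, 10, 2, 11, 0, 4, 14]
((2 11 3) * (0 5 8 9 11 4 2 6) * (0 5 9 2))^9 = (11)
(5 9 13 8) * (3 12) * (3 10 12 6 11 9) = (3 6 11 9 13 8 5)(10 12) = [0, 1, 2, 6, 4, 3, 11, 7, 5, 13, 12, 9, 10, 8]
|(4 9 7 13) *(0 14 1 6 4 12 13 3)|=8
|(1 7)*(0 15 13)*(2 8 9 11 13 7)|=|(0 15 7 1 2 8 9 11 13)|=9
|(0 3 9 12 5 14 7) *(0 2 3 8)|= |(0 8)(2 3 9 12 5 14 7)|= 14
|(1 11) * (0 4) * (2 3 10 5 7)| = |(0 4)(1 11)(2 3 10 5 7)| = 10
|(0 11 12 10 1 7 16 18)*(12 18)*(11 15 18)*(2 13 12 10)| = 12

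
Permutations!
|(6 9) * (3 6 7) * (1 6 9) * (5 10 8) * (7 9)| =|(1 6)(3 7)(5 10 8)| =6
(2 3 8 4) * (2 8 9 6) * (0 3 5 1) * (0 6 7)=[3, 6, 5, 9, 8, 1, 2, 0, 4, 7]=(0 3 9 7)(1 6 2 5)(4 8)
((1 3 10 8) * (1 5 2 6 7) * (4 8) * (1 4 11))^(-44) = (11)(2 8 7)(4 6 5)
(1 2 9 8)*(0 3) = [3, 2, 9, 0, 4, 5, 6, 7, 1, 8] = (0 3)(1 2 9 8)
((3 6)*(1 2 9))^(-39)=((1 2 9)(3 6))^(-39)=(9)(3 6)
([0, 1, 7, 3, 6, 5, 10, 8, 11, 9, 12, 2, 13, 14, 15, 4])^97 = (2 7 8 11)(4 15 14 13 12 10 6)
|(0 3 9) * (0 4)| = 4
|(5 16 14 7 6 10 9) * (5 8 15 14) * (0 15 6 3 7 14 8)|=6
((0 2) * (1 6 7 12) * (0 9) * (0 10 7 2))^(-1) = (1 12 7 10 9 2 6)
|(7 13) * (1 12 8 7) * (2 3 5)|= 15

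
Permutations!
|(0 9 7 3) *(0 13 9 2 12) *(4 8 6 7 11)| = |(0 2 12)(3 13 9 11 4 8 6 7)| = 24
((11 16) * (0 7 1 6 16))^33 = ((0 7 1 6 16 11))^33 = (0 6)(1 11)(7 16)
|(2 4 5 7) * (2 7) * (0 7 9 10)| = 12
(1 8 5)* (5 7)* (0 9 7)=(0 9 7 5 1 8)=[9, 8, 2, 3, 4, 1, 6, 5, 0, 7]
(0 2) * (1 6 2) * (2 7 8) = [1, 6, 0, 3, 4, 5, 7, 8, 2] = (0 1 6 7 8 2)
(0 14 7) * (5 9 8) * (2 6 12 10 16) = (0 14 7)(2 6 12 10 16)(5 9 8) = [14, 1, 6, 3, 4, 9, 12, 0, 5, 8, 16, 11, 10, 13, 7, 15, 2]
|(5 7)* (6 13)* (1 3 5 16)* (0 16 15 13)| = |(0 16 1 3 5 7 15 13 6)| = 9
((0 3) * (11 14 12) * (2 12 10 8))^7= (0 3)(2 12 11 14 10 8)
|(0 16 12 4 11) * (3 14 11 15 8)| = 9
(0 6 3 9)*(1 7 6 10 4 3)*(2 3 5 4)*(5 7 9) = [10, 9, 3, 5, 7, 4, 1, 6, 8, 0, 2] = (0 10 2 3 5 4 7 6 1 9)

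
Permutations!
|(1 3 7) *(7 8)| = |(1 3 8 7)| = 4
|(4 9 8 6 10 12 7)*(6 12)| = |(4 9 8 12 7)(6 10)| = 10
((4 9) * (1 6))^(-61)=((1 6)(4 9))^(-61)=(1 6)(4 9)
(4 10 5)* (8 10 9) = (4 9 8 10 5) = [0, 1, 2, 3, 9, 4, 6, 7, 10, 8, 5]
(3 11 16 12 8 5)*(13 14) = (3 11 16 12 8 5)(13 14) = [0, 1, 2, 11, 4, 3, 6, 7, 5, 9, 10, 16, 8, 14, 13, 15, 12]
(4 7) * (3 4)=(3 4 7)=[0, 1, 2, 4, 7, 5, 6, 3]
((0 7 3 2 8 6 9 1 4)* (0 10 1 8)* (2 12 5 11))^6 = (0 2 11 5 12 3 7)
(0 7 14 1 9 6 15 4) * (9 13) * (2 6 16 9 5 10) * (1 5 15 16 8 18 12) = (0 7 14 5 10 2 6 16 9 8 18 12 1 13 15 4) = [7, 13, 6, 3, 0, 10, 16, 14, 18, 8, 2, 11, 1, 15, 5, 4, 9, 17, 12]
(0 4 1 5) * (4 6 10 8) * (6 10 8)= (0 10 6 8 4 1 5)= [10, 5, 2, 3, 1, 0, 8, 7, 4, 9, 6]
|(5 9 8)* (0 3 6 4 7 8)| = |(0 3 6 4 7 8 5 9)| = 8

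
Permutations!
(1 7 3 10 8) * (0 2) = (0 2)(1 7 3 10 8) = [2, 7, 0, 10, 4, 5, 6, 3, 1, 9, 8]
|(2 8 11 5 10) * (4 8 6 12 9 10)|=20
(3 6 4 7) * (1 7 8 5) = (1 7 3 6 4 8 5) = [0, 7, 2, 6, 8, 1, 4, 3, 5]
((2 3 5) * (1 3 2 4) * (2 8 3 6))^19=((1 6 2 8 3 5 4))^19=(1 5 8 6 4 3 2)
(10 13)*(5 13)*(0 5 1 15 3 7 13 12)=(0 5 12)(1 15 3 7 13 10)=[5, 15, 2, 7, 4, 12, 6, 13, 8, 9, 1, 11, 0, 10, 14, 3]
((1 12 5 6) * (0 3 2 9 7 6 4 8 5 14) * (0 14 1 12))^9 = ((14)(0 3 2 9 7 6 12 1)(4 8 5))^9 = (14)(0 3 2 9 7 6 12 1)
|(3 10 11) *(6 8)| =|(3 10 11)(6 8)| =6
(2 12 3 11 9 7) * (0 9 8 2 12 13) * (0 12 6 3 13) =(0 9 7 6 3 11 8 2)(12 13) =[9, 1, 0, 11, 4, 5, 3, 6, 2, 7, 10, 8, 13, 12]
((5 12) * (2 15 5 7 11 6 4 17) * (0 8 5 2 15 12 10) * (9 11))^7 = ((0 8 5 10)(2 12 7 9 11 6 4 17 15))^7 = (0 10 5 8)(2 17 6 9 12 15 4 11 7)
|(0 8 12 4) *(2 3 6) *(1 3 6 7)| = |(0 8 12 4)(1 3 7)(2 6)| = 12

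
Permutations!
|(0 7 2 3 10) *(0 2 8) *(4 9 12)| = |(0 7 8)(2 3 10)(4 9 12)| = 3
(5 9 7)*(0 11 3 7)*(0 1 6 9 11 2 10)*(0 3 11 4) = [2, 6, 10, 7, 0, 4, 9, 5, 8, 1, 3, 11] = (11)(0 2 10 3 7 5 4)(1 6 9)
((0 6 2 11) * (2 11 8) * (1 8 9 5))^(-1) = (0 11 6)(1 5 9 2 8)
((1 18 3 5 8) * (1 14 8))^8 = ((1 18 3 5)(8 14))^8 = (18)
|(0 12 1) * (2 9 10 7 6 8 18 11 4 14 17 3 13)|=39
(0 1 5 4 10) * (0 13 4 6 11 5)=[1, 0, 2, 3, 10, 6, 11, 7, 8, 9, 13, 5, 12, 4]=(0 1)(4 10 13)(5 6 11)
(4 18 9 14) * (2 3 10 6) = [0, 1, 3, 10, 18, 5, 2, 7, 8, 14, 6, 11, 12, 13, 4, 15, 16, 17, 9] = (2 3 10 6)(4 18 9 14)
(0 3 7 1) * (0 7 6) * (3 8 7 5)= [8, 5, 2, 6, 4, 3, 0, 1, 7]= (0 8 7 1 5 3 6)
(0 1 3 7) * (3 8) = [1, 8, 2, 7, 4, 5, 6, 0, 3] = (0 1 8 3 7)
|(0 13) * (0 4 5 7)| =5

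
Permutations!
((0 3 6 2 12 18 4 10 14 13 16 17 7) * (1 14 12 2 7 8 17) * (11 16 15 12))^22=(0 6)(1 13 12 4 11)(3 7)(10 16 14 15 18)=((0 3 6 7)(1 14 13 15 12 18 4 10 11 16)(8 17))^22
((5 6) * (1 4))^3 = (1 4)(5 6)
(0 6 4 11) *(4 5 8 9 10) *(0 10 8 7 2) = (0 6 5 7 2)(4 11 10)(8 9) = [6, 1, 0, 3, 11, 7, 5, 2, 9, 8, 4, 10]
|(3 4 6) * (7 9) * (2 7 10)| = 12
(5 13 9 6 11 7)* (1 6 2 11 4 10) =[0, 6, 11, 3, 10, 13, 4, 5, 8, 2, 1, 7, 12, 9] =(1 6 4 10)(2 11 7 5 13 9)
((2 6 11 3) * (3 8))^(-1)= (2 3 8 11 6)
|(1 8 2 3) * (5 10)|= |(1 8 2 3)(5 10)|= 4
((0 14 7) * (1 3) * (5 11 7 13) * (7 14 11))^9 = (0 13)(1 3)(5 11)(7 14)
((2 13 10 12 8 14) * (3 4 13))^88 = ((2 3 4 13 10 12 8 14))^88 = (14)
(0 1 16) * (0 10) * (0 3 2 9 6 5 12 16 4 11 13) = (0 1 4 11 13)(2 9 6 5 12 16 10 3) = [1, 4, 9, 2, 11, 12, 5, 7, 8, 6, 3, 13, 16, 0, 14, 15, 10]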